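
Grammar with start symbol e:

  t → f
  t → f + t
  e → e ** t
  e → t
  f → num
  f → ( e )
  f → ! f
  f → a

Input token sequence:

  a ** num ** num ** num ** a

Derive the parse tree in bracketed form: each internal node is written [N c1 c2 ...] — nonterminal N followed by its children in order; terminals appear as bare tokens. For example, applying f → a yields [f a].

[e [e [e [e [e [t [f a]]] ** [t [f num]]] ** [t [f num]]] ** [t [f num]]] ** [t [f a]]]

e
e ** t
e ** t ** t
e ** t ** t ** t
e ** t ** t ** t ** t
t ** t ** t ** t ** t
f ** t ** t ** t ** t
a ** t ** t ** t ** t
a ** f ** t ** t ** t
a ** num ** t ** t ** t
a ** num ** f ** t ** t
a ** num ** num ** t ** t
a ** num ** num ** f ** t
a ** num ** num ** num ** t
a ** num ** num ** num ** f
a ** num ** num ** num ** a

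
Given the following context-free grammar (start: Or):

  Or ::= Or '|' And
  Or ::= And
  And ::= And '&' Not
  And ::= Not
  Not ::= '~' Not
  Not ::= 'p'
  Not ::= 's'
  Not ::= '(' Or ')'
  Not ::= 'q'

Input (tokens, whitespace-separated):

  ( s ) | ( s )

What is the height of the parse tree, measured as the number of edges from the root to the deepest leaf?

[Or [Or [And [Not ( [Or [And [Not s]]] )]]] | [And [Not ( [Or [And [Not s]]] )]]]

7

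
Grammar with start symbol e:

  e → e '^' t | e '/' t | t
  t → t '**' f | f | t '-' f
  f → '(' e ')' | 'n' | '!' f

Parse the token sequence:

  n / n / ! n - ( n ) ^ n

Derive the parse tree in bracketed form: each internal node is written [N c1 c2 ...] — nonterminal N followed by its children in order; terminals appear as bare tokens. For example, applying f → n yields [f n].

[e [e [e [e [t [f n]]] / [t [f n]]] / [t [t [f ! [f n]]] - [f ( [e [t [f n]]] )]]] ^ [t [f n]]]

e
e ^ t
e / t ^ t
e / t / t ^ t
t / t / t ^ t
f / t / t ^ t
n / t / t ^ t
n / f / t ^ t
n / n / t ^ t
n / n / t - f ^ t
n / n / f - f ^ t
n / n / ! f - f ^ t
n / n / ! n - f ^ t
n / n / ! n - ( e ) ^ t
n / n / ! n - ( t ) ^ t
n / n / ! n - ( f ) ^ t
n / n / ! n - ( n ) ^ t
n / n / ! n - ( n ) ^ f
n / n / ! n - ( n ) ^ n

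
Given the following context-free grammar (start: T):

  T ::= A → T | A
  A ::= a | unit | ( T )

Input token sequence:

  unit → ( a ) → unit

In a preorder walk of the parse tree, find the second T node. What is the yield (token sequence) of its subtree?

[T [A unit] → [T [A ( [T [A a]] )] → [T [A unit]]]]

( a ) → unit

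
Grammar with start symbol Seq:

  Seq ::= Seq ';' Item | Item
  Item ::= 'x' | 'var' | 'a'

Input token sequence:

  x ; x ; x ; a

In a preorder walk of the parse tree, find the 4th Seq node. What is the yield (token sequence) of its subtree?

x

[Seq [Seq [Seq [Seq [Item x]] ; [Item x]] ; [Item x]] ; [Item a]]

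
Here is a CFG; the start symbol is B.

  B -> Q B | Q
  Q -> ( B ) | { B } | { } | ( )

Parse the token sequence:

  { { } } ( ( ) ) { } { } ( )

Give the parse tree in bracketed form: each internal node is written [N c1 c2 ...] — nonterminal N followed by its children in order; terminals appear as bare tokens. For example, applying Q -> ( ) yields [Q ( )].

[B [Q { [B [Q { }]] }] [B [Q ( [B [Q ( )]] )] [B [Q { }] [B [Q { }] [B [Q ( )]]]]]]

B
Q B
{ B } B
{ Q } B
{ { } } B
{ { } } Q B
{ { } } ( B ) B
{ { } } ( Q ) B
{ { } } ( ( ) ) B
{ { } } ( ( ) ) Q B
{ { } } ( ( ) ) { } B
{ { } } ( ( ) ) { } Q B
{ { } } ( ( ) ) { } { } B
{ { } } ( ( ) ) { } { } Q
{ { } } ( ( ) ) { } { } ( )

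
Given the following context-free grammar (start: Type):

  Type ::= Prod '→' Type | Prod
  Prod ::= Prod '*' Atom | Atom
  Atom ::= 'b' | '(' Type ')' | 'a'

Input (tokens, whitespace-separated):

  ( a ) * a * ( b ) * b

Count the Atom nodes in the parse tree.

6

[Type [Prod [Prod [Prod [Prod [Atom ( [Type [Prod [Atom a]]] )]] * [Atom a]] * [Atom ( [Type [Prod [Atom b]]] )]] * [Atom b]]]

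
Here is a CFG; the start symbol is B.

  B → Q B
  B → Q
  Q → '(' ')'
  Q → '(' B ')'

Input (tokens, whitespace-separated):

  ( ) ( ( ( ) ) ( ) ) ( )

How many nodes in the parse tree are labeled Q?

[B [Q ( )] [B [Q ( [B [Q ( [B [Q ( )]] )] [B [Q ( )]]] )] [B [Q ( )]]]]

6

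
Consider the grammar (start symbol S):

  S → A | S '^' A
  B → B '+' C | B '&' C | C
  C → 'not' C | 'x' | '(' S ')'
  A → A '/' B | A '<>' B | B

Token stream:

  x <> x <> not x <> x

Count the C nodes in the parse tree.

5

[S [A [A [A [A [B [C x]]] <> [B [C x]]] <> [B [C not [C x]]]] <> [B [C x]]]]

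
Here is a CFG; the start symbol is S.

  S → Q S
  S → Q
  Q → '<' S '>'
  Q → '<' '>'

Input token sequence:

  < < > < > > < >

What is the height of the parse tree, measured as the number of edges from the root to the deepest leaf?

[S [Q < [S [Q < >] [S [Q < >]]] >] [S [Q < >]]]

5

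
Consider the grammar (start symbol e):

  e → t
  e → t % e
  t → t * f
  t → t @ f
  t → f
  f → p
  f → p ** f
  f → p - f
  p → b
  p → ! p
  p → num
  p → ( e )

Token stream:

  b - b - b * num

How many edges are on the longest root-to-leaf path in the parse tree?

[e [t [t [f [p b] - [f [p b] - [f [p b]]]]] * [f [p num]]]]

7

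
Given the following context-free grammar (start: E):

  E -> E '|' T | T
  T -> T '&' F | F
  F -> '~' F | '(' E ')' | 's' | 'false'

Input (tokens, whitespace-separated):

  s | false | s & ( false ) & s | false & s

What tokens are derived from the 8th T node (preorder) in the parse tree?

[E [E [E [E [T [F s]]] | [T [F false]]] | [T [T [T [F s]] & [F ( [E [T [F false]]] )]] & [F s]]] | [T [T [F false]] & [F s]]]

false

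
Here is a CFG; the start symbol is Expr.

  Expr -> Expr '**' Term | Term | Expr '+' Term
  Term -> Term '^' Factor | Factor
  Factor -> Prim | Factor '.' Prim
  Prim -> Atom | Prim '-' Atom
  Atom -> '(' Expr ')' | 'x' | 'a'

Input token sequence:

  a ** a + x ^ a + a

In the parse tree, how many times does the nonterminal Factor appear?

5

[Expr [Expr [Expr [Expr [Term [Factor [Prim [Atom a]]]]] ** [Term [Factor [Prim [Atom a]]]]] + [Term [Term [Factor [Prim [Atom x]]]] ^ [Factor [Prim [Atom a]]]]] + [Term [Factor [Prim [Atom a]]]]]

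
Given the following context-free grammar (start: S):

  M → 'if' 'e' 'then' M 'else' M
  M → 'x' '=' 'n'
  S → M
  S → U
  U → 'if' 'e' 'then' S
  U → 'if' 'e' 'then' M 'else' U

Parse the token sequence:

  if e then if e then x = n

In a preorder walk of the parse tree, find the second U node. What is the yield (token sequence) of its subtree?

if e then x = n

[S [U if e then [S [U if e then [S [M x = n]]]]]]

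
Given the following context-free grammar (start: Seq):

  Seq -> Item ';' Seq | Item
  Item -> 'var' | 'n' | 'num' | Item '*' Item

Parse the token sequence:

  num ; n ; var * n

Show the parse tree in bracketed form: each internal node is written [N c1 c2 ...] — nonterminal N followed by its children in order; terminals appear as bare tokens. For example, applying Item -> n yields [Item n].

Seq
Item ; Seq
num ; Seq
num ; Item ; Seq
num ; n ; Seq
num ; n ; Item
num ; n ; Item * Item
num ; n ; var * Item
num ; n ; var * n

[Seq [Item num] ; [Seq [Item n] ; [Seq [Item [Item var] * [Item n]]]]]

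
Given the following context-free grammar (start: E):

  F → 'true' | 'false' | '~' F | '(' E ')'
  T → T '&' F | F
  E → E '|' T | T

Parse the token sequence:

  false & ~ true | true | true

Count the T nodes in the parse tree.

[E [E [E [T [T [F false]] & [F ~ [F true]]]] | [T [F true]]] | [T [F true]]]

4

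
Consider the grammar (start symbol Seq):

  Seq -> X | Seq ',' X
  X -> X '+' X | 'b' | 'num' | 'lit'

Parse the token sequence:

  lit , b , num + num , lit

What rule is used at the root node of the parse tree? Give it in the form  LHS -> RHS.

[Seq [Seq [Seq [Seq [X lit]] , [X b]] , [X [X num] + [X num]]] , [X lit]]

Seq -> Seq ',' X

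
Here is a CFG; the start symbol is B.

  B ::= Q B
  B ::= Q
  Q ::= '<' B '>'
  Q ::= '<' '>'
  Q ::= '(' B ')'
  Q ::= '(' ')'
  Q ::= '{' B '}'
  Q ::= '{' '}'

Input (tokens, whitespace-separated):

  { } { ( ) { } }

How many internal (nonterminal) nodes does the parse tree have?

[B [Q { }] [B [Q { [B [Q ( )] [B [Q { }]]] }]]]

8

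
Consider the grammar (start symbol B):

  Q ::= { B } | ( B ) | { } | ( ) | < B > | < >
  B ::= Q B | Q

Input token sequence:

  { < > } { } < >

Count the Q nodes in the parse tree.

4

[B [Q { [B [Q < >]] }] [B [Q { }] [B [Q < >]]]]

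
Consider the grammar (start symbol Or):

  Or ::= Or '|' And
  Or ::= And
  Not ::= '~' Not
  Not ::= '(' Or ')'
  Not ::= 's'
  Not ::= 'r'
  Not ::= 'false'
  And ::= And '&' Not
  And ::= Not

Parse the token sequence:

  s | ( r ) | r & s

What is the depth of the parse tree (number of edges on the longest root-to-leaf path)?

7

[Or [Or [Or [And [Not s]]] | [And [Not ( [Or [And [Not r]]] )]]] | [And [And [Not r]] & [Not s]]]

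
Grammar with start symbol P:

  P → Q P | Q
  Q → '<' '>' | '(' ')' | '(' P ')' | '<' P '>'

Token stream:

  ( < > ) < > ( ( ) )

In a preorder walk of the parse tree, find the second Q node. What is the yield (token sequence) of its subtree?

[P [Q ( [P [Q < >]] )] [P [Q < >] [P [Q ( [P [Q ( )]] )]]]]

< >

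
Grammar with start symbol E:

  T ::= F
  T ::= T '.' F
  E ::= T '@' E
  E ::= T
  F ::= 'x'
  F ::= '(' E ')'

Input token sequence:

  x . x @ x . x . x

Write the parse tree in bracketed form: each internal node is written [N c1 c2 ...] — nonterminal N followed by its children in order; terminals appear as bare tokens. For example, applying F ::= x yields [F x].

E
T @ E
T . F @ E
F . F @ E
x . F @ E
x . x @ E
x . x @ T
x . x @ T . F
x . x @ T . F . F
x . x @ F . F . F
x . x @ x . F . F
x . x @ x . x . F
x . x @ x . x . x

[E [T [T [F x]] . [F x]] @ [E [T [T [T [F x]] . [F x]] . [F x]]]]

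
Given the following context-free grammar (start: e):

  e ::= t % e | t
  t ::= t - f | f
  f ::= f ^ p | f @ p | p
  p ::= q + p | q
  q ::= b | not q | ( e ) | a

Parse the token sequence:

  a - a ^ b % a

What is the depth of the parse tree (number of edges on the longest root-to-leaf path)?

6

[e [t [t [f [p [q a]]]] - [f [f [p [q a]]] ^ [p [q b]]]] % [e [t [f [p [q a]]]]]]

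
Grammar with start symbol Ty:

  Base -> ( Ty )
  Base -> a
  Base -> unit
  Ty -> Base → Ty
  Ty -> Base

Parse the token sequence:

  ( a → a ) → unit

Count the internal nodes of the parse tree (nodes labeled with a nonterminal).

[Ty [Base ( [Ty [Base a] → [Ty [Base a]]] )] → [Ty [Base unit]]]

8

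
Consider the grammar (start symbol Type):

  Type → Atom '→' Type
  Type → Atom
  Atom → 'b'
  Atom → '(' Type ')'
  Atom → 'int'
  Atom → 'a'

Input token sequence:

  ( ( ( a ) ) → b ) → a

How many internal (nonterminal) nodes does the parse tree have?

12

[Type [Atom ( [Type [Atom ( [Type [Atom ( [Type [Atom a]] )]] )] → [Type [Atom b]]] )] → [Type [Atom a]]]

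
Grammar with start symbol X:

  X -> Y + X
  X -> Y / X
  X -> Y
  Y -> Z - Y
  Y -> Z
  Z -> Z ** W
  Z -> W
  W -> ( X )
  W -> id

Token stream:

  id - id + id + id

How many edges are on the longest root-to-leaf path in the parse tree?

[X [Y [Z [W id]] - [Y [Z [W id]]]] + [X [Y [Z [W id]]] + [X [Y [Z [W id]]]]]]

6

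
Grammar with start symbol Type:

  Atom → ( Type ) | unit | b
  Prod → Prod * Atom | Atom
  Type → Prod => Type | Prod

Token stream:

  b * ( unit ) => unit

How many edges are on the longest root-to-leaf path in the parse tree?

[Type [Prod [Prod [Atom b]] * [Atom ( [Type [Prod [Atom unit]]] )]] => [Type [Prod [Atom unit]]]]

6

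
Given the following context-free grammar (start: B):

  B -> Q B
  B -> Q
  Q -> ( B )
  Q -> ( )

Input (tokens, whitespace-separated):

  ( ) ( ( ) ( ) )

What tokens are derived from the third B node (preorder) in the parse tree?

[B [Q ( )] [B [Q ( [B [Q ( )] [B [Q ( )]]] )]]]

( ) ( )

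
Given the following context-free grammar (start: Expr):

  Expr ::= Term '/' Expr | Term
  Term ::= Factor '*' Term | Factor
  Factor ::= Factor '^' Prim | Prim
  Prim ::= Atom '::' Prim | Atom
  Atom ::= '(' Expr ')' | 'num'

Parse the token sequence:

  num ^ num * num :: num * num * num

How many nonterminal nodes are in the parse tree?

22

[Expr [Term [Factor [Factor [Prim [Atom num]]] ^ [Prim [Atom num]]] * [Term [Factor [Prim [Atom num] :: [Prim [Atom num]]]] * [Term [Factor [Prim [Atom num]]] * [Term [Factor [Prim [Atom num]]]]]]]]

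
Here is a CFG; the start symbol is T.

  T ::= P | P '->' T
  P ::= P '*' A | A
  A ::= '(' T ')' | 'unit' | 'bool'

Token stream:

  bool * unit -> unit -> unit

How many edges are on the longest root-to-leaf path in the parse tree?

[T [P [P [A bool]] * [A unit]] -> [T [P [A unit]] -> [T [P [A unit]]]]]

5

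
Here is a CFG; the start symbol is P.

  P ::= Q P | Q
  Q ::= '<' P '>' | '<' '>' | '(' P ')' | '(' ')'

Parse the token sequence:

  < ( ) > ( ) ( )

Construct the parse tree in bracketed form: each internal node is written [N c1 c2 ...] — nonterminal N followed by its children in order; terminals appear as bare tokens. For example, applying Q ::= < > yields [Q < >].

P
Q P
< P > P
< Q > P
< ( ) > P
< ( ) > Q P
< ( ) > ( ) P
< ( ) > ( ) Q
< ( ) > ( ) ( )

[P [Q < [P [Q ( )]] >] [P [Q ( )] [P [Q ( )]]]]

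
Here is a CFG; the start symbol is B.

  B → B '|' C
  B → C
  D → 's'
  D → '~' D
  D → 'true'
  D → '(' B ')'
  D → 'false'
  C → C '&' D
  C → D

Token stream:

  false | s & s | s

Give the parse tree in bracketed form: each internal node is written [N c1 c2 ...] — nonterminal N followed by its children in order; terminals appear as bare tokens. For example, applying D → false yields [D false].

[B [B [B [C [D false]]] | [C [C [D s]] & [D s]]] | [C [D s]]]

B
B | C
B | C | C
C | C | C
D | C | C
false | C | C
false | C & D | C
false | D & D | C
false | s & D | C
false | s & s | C
false | s & s | D
false | s & s | s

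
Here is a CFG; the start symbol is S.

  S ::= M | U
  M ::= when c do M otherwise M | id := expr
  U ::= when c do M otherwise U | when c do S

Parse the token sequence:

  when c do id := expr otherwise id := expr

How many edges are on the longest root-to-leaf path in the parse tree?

[S [M when c do [M id := expr] otherwise [M id := expr]]]

3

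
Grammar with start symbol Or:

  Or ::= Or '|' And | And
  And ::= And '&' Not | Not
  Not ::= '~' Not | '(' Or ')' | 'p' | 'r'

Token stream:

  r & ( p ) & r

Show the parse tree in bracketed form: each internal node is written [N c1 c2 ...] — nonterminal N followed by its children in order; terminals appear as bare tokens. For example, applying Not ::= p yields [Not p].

[Or [And [And [And [Not r]] & [Not ( [Or [And [Not p]]] )]] & [Not r]]]

Or
And
And & Not
And & Not & Not
Not & Not & Not
r & Not & Not
r & ( Or ) & Not
r & ( And ) & Not
r & ( Not ) & Not
r & ( p ) & Not
r & ( p ) & r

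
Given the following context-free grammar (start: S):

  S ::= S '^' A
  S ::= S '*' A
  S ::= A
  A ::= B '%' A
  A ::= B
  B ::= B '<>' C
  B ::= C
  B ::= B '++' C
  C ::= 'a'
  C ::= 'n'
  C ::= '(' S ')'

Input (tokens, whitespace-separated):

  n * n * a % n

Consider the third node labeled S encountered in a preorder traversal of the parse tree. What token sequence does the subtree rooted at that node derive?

n

[S [S [S [A [B [C n]]]] * [A [B [C n]]]] * [A [B [C a]] % [A [B [C n]]]]]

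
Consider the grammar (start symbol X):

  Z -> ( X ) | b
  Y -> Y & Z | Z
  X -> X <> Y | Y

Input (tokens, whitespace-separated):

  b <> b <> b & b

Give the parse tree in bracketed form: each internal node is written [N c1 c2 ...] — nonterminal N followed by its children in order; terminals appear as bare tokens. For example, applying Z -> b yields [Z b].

X
X <> Y
X <> Y <> Y
Y <> Y <> Y
Z <> Y <> Y
b <> Y <> Y
b <> Z <> Y
b <> b <> Y
b <> b <> Y & Z
b <> b <> Z & Z
b <> b <> b & Z
b <> b <> b & b

[X [X [X [Y [Z b]]] <> [Y [Z b]]] <> [Y [Y [Z b]] & [Z b]]]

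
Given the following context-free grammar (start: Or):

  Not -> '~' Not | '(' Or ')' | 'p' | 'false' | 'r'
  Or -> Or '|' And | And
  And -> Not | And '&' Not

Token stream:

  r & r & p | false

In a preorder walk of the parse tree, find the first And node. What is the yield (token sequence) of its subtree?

r & r & p

[Or [Or [And [And [And [Not r]] & [Not r]] & [Not p]]] | [And [Not false]]]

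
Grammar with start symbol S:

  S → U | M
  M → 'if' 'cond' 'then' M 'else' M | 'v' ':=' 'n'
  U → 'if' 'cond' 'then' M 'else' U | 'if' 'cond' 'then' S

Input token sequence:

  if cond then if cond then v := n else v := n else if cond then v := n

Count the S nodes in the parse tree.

2

[S [U if cond then [M if cond then [M v := n] else [M v := n]] else [U if cond then [S [M v := n]]]]]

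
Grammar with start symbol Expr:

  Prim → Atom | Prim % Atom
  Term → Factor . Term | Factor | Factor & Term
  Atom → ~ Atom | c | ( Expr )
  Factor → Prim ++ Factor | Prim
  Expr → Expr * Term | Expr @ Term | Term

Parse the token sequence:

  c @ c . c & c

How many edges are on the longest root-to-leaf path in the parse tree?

7

[Expr [Expr [Term [Factor [Prim [Atom c]]]]] @ [Term [Factor [Prim [Atom c]]] . [Term [Factor [Prim [Atom c]]] & [Term [Factor [Prim [Atom c]]]]]]]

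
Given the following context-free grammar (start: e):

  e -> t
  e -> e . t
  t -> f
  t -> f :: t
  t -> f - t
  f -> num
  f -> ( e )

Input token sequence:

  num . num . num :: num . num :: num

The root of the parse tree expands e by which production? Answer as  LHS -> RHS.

[e [e [e [e [t [f num]]] . [t [f num]]] . [t [f num] :: [t [f num]]]] . [t [f num] :: [t [f num]]]]

e -> e . t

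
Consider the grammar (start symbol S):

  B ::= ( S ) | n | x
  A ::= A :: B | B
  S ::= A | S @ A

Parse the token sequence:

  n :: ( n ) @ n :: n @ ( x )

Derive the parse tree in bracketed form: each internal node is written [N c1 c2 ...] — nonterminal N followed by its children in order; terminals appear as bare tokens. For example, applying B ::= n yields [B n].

[S [S [S [A [A [B n]] :: [B ( [S [A [B n]]] )]]] @ [A [A [B n]] :: [B n]]] @ [A [B ( [S [A [B x]]] )]]]

S
S @ A
S @ A @ A
A @ A @ A
A :: B @ A @ A
B :: B @ A @ A
n :: B @ A @ A
n :: ( S ) @ A @ A
n :: ( A ) @ A @ A
n :: ( B ) @ A @ A
n :: ( n ) @ A @ A
n :: ( n ) @ A :: B @ A
n :: ( n ) @ B :: B @ A
n :: ( n ) @ n :: B @ A
n :: ( n ) @ n :: n @ A
n :: ( n ) @ n :: n @ B
n :: ( n ) @ n :: n @ ( S )
n :: ( n ) @ n :: n @ ( A )
n :: ( n ) @ n :: n @ ( B )
n :: ( n ) @ n :: n @ ( x )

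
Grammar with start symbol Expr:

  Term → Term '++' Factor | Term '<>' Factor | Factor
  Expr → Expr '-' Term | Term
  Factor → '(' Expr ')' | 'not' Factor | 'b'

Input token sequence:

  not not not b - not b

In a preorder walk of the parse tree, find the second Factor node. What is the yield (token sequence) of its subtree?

not not b

[Expr [Expr [Term [Factor not [Factor not [Factor not [Factor b]]]]]] - [Term [Factor not [Factor b]]]]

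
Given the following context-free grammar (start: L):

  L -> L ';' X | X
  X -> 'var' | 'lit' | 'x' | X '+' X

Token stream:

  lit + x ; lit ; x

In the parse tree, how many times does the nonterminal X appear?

[L [L [L [X [X lit] + [X x]]] ; [X lit]] ; [X x]]

5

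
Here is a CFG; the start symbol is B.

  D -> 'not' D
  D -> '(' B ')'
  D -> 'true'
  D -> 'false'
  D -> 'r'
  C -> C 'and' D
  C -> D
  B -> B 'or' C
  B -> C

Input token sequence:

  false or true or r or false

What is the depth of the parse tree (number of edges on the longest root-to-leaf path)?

[B [B [B [B [C [D false]]] or [C [D true]]] or [C [D r]]] or [C [D false]]]

6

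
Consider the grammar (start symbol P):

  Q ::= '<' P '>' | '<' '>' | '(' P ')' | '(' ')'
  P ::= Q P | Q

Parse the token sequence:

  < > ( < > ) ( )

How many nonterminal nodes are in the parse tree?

[P [Q < >] [P [Q ( [P [Q < >]] )] [P [Q ( )]]]]

8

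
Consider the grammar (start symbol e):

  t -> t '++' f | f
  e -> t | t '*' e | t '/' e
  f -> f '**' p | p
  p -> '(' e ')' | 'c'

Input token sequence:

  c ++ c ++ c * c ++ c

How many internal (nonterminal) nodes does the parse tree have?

[e [t [t [t [f [p c]]] ++ [f [p c]]] ++ [f [p c]]] * [e [t [t [f [p c]]] ++ [f [p c]]]]]

17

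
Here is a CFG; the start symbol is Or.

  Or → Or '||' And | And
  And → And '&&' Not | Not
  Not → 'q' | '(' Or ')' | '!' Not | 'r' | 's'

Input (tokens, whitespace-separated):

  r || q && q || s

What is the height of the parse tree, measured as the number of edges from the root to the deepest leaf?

5

[Or [Or [Or [And [Not r]]] || [And [And [Not q]] && [Not q]]] || [And [Not s]]]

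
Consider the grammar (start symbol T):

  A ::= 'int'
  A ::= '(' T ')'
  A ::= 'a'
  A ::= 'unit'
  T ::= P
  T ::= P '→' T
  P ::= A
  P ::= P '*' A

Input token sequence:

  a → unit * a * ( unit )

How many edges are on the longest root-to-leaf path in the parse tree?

[T [P [A a]] → [T [P [P [P [A unit]] * [A a]] * [A ( [T [P [A unit]]] )]]]]

7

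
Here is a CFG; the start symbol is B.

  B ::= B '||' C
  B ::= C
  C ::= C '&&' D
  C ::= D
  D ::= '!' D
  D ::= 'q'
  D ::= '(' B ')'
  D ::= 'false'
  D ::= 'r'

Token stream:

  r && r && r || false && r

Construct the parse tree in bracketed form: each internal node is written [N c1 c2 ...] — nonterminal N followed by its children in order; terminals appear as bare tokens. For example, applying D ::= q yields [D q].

B
B || C
C || C
C && D || C
C && D && D || C
D && D && D || C
r && D && D || C
r && r && D || C
r && r && r || C
r && r && r || C && D
r && r && r || D && D
r && r && r || false && D
r && r && r || false && r

[B [B [C [C [C [D r]] && [D r]] && [D r]]] || [C [C [D false]] && [D r]]]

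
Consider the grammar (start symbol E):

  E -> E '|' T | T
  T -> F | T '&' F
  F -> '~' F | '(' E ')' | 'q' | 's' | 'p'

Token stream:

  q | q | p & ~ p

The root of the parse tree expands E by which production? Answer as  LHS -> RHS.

E -> E '|' T

[E [E [E [T [F q]]] | [T [F q]]] | [T [T [F p]] & [F ~ [F p]]]]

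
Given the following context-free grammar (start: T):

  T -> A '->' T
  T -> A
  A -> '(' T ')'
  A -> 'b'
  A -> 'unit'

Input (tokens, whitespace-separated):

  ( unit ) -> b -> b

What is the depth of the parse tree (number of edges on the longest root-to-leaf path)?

[T [A ( [T [A unit]] )] -> [T [A b] -> [T [A b]]]]

4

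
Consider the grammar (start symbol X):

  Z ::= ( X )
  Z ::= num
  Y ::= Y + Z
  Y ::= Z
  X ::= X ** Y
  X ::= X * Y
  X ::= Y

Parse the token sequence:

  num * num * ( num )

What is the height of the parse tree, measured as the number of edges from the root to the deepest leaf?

[X [X [X [Y [Z num]]] * [Y [Z num]]] * [Y [Z ( [X [Y [Z num]]] )]]]

6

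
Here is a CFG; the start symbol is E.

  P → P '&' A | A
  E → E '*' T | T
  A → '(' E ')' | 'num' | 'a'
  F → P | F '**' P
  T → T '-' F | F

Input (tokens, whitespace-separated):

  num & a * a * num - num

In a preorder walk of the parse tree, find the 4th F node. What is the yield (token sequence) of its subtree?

num

[E [E [E [T [F [P [P [A num]] & [A a]]]]] * [T [F [P [A a]]]]] * [T [T [F [P [A num]]]] - [F [P [A num]]]]]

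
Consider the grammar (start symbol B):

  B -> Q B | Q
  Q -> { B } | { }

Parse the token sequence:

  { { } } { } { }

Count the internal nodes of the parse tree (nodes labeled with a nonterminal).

8

[B [Q { [B [Q { }]] }] [B [Q { }] [B [Q { }]]]]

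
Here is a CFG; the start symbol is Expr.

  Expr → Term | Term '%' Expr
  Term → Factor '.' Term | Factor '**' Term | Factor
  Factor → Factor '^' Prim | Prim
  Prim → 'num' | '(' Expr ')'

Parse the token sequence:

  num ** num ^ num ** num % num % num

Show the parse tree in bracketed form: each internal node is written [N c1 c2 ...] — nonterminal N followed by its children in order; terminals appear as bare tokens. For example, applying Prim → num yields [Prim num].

Expr
Term % Expr
Factor ** Term % Expr
Prim ** Term % Expr
num ** Term % Expr
num ** Factor ** Term % Expr
num ** Factor ^ Prim ** Term % Expr
num ** Prim ^ Prim ** Term % Expr
num ** num ^ Prim ** Term % Expr
num ** num ^ num ** Term % Expr
num ** num ^ num ** Factor % Expr
num ** num ^ num ** Prim % Expr
num ** num ^ num ** num % Expr
num ** num ^ num ** num % Term % Expr
num ** num ^ num ** num % Factor % Expr
num ** num ^ num ** num % Prim % Expr
num ** num ^ num ** num % num % Expr
num ** num ^ num ** num % num % Term
num ** num ^ num ** num % num % Factor
num ** num ^ num ** num % num % Prim
num ** num ^ num ** num % num % num

[Expr [Term [Factor [Prim num]] ** [Term [Factor [Factor [Prim num]] ^ [Prim num]] ** [Term [Factor [Prim num]]]]] % [Expr [Term [Factor [Prim num]]] % [Expr [Term [Factor [Prim num]]]]]]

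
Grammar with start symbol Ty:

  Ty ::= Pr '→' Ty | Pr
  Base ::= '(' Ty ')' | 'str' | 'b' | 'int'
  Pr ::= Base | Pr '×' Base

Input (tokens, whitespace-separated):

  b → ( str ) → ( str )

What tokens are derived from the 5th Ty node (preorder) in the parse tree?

str

[Ty [Pr [Base b]] → [Ty [Pr [Base ( [Ty [Pr [Base str]]] )]] → [Ty [Pr [Base ( [Ty [Pr [Base str]]] )]]]]]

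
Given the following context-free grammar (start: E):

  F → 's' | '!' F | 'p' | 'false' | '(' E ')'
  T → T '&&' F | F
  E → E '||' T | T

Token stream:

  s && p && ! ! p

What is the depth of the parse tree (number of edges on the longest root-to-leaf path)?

5

[E [T [T [T [F s]] && [F p]] && [F ! [F ! [F p]]]]]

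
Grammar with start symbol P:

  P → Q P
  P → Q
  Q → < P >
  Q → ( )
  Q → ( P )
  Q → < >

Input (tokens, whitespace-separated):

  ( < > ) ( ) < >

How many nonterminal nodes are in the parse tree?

8

[P [Q ( [P [Q < >]] )] [P [Q ( )] [P [Q < >]]]]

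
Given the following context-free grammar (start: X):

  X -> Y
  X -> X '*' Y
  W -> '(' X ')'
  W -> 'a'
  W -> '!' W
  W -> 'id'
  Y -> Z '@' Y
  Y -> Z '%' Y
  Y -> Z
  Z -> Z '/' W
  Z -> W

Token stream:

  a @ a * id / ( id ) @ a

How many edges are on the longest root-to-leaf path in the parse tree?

[X [X [Y [Z [W a]] @ [Y [Z [W a]]]]] * [Y [Z [Z [W id]] / [W ( [X [Y [Z [W id]]]] )]] @ [Y [Z [W a]]]]]

8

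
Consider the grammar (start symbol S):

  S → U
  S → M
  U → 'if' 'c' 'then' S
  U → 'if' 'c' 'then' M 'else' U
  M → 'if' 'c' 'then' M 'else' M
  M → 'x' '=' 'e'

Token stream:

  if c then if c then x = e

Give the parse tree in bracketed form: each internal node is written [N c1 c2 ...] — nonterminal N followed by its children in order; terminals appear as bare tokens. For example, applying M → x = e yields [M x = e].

[S [U if c then [S [U if c then [S [M x = e]]]]]]

S
U
if c then S
if c then U
if c then if c then S
if c then if c then M
if c then if c then x = e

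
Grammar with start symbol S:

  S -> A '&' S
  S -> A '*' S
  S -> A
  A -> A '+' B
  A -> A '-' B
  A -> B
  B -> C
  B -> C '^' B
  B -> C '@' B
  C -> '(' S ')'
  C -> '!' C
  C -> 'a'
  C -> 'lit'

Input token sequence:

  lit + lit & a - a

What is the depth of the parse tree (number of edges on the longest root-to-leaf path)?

6

[S [A [A [B [C lit]]] + [B [C lit]]] & [S [A [A [B [C a]]] - [B [C a]]]]]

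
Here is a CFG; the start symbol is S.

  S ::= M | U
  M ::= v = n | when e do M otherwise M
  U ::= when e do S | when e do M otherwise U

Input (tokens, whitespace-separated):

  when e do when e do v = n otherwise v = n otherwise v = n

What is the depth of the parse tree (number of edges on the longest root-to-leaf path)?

[S [M when e do [M when e do [M v = n] otherwise [M v = n]] otherwise [M v = n]]]

4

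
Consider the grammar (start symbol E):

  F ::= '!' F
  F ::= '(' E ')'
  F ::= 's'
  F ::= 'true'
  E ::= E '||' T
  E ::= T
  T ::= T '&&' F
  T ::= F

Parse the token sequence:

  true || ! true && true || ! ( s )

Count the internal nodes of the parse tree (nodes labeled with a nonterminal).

[E [E [E [T [F true]]] || [T [T [F ! [F true]]] && [F true]]] || [T [F ! [F ( [E [T [F s]]] )]]]]

16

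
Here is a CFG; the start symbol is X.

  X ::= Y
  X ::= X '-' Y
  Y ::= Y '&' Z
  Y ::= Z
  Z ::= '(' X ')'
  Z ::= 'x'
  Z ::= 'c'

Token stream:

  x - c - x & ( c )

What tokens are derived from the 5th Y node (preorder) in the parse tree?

c

[X [X [X [Y [Z x]]] - [Y [Z c]]] - [Y [Y [Z x]] & [Z ( [X [Y [Z c]]] )]]]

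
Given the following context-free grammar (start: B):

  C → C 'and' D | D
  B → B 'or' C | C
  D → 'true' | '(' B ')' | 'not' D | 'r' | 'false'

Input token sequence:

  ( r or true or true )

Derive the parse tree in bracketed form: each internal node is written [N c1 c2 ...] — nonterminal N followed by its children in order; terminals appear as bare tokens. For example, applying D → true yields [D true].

[B [C [D ( [B [B [B [C [D r]]] or [C [D true]]] or [C [D true]]] )]]]

B
C
D
( B )
( B or C )
( B or C or C )
( C or C or C )
( D or C or C )
( r or C or C )
( r or D or C )
( r or true or C )
( r or true or D )
( r or true or true )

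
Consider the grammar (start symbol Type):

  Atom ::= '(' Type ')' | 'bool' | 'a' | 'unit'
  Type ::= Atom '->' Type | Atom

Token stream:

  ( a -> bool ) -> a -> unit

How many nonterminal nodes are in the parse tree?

[Type [Atom ( [Type [Atom a] -> [Type [Atom bool]]] )] -> [Type [Atom a] -> [Type [Atom unit]]]]

10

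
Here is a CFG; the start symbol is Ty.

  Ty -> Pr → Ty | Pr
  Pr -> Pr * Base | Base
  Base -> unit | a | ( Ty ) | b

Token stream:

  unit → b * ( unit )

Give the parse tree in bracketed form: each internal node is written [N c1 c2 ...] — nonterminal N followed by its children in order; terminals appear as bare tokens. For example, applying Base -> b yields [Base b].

Ty
Pr → Ty
Base → Ty
unit → Ty
unit → Pr
unit → Pr * Base
unit → Base * Base
unit → b * Base
unit → b * ( Ty )
unit → b * ( Pr )
unit → b * ( Base )
unit → b * ( unit )

[Ty [Pr [Base unit]] → [Ty [Pr [Pr [Base b]] * [Base ( [Ty [Pr [Base unit]]] )]]]]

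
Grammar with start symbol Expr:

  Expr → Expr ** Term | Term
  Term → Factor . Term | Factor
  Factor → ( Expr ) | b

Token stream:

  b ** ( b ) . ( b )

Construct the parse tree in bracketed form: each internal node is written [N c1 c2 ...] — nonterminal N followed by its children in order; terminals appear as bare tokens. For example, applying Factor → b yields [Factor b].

[Expr [Expr [Term [Factor b]]] ** [Term [Factor ( [Expr [Term [Factor b]]] )] . [Term [Factor ( [Expr [Term [Factor b]]] )]]]]

Expr
Expr ** Term
Term ** Term
Factor ** Term
b ** Term
b ** Factor . Term
b ** ( Expr ) . Term
b ** ( Term ) . Term
b ** ( Factor ) . Term
b ** ( b ) . Term
b ** ( b ) . Factor
b ** ( b ) . ( Expr )
b ** ( b ) . ( Term )
b ** ( b ) . ( Factor )
b ** ( b ) . ( b )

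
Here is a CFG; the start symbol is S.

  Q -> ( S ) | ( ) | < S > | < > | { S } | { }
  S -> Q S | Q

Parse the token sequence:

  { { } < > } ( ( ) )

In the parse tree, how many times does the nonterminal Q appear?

5

[S [Q { [S [Q { }] [S [Q < >]]] }] [S [Q ( [S [Q ( )]] )]]]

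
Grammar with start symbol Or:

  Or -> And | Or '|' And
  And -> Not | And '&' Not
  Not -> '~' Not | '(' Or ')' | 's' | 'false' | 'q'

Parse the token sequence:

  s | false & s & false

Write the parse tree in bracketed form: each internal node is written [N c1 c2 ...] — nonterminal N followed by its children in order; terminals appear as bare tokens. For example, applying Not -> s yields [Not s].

Or
Or | And
And | And
Not | And
s | And
s | And & Not
s | And & Not & Not
s | Not & Not & Not
s | false & Not & Not
s | false & s & Not
s | false & s & false

[Or [Or [And [Not s]]] | [And [And [And [Not false]] & [Not s]] & [Not false]]]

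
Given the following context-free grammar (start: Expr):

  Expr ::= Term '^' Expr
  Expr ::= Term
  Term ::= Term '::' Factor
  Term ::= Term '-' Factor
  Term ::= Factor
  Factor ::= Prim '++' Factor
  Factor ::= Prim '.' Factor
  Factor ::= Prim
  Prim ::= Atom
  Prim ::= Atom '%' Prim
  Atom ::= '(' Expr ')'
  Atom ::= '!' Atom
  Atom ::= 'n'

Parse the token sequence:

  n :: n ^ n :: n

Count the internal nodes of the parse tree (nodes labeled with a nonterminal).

[Expr [Term [Term [Factor [Prim [Atom n]]]] :: [Factor [Prim [Atom n]]]] ^ [Expr [Term [Term [Factor [Prim [Atom n]]]] :: [Factor [Prim [Atom n]]]]]]

18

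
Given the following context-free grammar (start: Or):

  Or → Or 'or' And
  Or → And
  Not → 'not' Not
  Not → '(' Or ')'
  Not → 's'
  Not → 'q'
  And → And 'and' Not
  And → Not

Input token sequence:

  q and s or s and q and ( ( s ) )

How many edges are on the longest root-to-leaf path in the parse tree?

9

[Or [Or [And [And [Not q]] and [Not s]]] or [And [And [And [Not s]] and [Not q]] and [Not ( [Or [And [Not ( [Or [And [Not s]]] )]]] )]]]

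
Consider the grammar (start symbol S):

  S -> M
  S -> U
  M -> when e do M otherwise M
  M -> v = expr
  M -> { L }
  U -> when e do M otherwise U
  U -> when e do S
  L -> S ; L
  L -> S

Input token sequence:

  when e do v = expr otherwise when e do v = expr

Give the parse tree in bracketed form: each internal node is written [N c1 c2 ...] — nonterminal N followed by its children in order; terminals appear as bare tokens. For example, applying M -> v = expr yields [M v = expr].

[S [U when e do [M v = expr] otherwise [U when e do [S [M v = expr]]]]]

S
U
when e do M otherwise U
when e do v = expr otherwise U
when e do v = expr otherwise when e do S
when e do v = expr otherwise when e do M
when e do v = expr otherwise when e do v = expr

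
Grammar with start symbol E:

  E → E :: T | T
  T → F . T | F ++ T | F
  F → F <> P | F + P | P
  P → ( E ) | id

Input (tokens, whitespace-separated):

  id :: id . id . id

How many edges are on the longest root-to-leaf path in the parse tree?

[E [E [T [F [P id]]]] :: [T [F [P id]] . [T [F [P id]] . [T [F [P id]]]]]]

6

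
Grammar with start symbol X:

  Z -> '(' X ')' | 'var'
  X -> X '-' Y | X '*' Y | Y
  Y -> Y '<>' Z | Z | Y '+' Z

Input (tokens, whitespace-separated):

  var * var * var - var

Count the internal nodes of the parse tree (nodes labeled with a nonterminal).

[X [X [X [X [Y [Z var]]] * [Y [Z var]]] * [Y [Z var]]] - [Y [Z var]]]

12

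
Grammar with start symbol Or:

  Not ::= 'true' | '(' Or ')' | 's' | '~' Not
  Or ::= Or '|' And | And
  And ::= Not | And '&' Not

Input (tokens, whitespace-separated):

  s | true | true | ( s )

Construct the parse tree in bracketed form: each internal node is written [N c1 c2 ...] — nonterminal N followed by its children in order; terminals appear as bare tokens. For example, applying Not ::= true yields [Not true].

Or
Or | And
Or | And | And
Or | And | And | And
And | And | And | And
Not | And | And | And
s | And | And | And
s | Not | And | And
s | true | And | And
s | true | Not | And
s | true | true | And
s | true | true | Not
s | true | true | ( Or )
s | true | true | ( And )
s | true | true | ( Not )
s | true | true | ( s )

[Or [Or [Or [Or [And [Not s]]] | [And [Not true]]] | [And [Not true]]] | [And [Not ( [Or [And [Not s]]] )]]]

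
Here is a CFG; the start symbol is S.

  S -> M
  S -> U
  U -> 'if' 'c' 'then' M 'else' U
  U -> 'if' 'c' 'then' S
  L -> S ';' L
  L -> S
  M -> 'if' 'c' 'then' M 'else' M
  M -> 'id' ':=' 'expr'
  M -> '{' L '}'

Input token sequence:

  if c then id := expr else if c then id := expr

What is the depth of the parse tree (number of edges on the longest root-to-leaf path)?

[S [U if c then [M id := expr] else [U if c then [S [M id := expr]]]]]

5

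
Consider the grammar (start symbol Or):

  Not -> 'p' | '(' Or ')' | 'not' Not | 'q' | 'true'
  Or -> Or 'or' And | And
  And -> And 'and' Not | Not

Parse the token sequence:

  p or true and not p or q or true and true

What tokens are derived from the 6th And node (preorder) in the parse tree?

[Or [Or [Or [Or [And [Not p]]] or [And [And [Not true]] and [Not not [Not p]]]] or [And [Not q]]] or [And [And [Not true]] and [Not true]]]

true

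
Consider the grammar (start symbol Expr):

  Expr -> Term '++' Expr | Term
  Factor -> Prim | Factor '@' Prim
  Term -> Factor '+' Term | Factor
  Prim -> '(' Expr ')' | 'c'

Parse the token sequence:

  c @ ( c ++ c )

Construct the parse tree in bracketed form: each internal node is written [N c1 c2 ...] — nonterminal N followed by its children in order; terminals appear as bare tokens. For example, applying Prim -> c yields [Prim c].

[Expr [Term [Factor [Factor [Prim c]] @ [Prim ( [Expr [Term [Factor [Prim c]]] ++ [Expr [Term [Factor [Prim c]]]]] )]]]]

Expr
Term
Factor
Factor @ Prim
Prim @ Prim
c @ Prim
c @ ( Expr )
c @ ( Term ++ Expr )
c @ ( Factor ++ Expr )
c @ ( Prim ++ Expr )
c @ ( c ++ Expr )
c @ ( c ++ Term )
c @ ( c ++ Factor )
c @ ( c ++ Prim )
c @ ( c ++ c )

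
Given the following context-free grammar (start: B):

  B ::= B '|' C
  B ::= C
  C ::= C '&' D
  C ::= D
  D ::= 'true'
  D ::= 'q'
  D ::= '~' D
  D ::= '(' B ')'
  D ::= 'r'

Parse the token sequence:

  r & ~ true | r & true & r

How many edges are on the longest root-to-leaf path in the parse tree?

[B [B [C [C [D r]] & [D ~ [D true]]]] | [C [C [C [D r]] & [D true]] & [D r]]]

5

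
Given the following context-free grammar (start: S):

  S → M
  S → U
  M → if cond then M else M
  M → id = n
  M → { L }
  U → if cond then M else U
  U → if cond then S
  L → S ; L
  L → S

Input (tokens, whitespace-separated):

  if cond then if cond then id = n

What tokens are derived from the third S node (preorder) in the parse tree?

[S [U if cond then [S [U if cond then [S [M id = n]]]]]]

id = n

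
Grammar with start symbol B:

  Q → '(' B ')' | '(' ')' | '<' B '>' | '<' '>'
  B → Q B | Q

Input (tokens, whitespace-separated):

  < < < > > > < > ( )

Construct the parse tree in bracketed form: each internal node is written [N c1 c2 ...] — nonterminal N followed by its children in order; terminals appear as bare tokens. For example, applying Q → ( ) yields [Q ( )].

B
Q B
< B > B
< Q > B
< < B > > B
< < Q > > B
< < < > > > B
< < < > > > Q B
< < < > > > < > B
< < < > > > < > Q
< < < > > > < > ( )

[B [Q < [B [Q < [B [Q < >]] >]] >] [B [Q < >] [B [Q ( )]]]]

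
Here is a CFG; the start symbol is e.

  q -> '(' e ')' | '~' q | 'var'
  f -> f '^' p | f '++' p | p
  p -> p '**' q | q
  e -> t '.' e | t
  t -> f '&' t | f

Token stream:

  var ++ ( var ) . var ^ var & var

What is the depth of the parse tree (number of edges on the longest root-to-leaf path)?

10

[e [t [f [f [p [q var]]] ++ [p [q ( [e [t [f [p [q var]]]]] )]]]] . [e [t [f [f [p [q var]]] ^ [p [q var]]] & [t [f [p [q var]]]]]]]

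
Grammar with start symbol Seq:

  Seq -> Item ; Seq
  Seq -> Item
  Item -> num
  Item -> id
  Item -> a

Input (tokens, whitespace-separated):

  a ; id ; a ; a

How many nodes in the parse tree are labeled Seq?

4

[Seq [Item a] ; [Seq [Item id] ; [Seq [Item a] ; [Seq [Item a]]]]]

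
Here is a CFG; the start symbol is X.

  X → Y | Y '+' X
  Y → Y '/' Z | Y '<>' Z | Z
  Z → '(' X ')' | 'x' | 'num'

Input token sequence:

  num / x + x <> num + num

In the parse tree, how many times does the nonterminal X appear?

3

[X [Y [Y [Z num]] / [Z x]] + [X [Y [Y [Z x]] <> [Z num]] + [X [Y [Z num]]]]]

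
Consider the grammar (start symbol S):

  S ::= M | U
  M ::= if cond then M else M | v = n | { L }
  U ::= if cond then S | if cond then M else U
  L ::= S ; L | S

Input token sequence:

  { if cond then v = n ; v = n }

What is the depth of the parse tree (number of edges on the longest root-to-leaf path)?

7

[S [M { [L [S [U if cond then [S [M v = n]]]] ; [L [S [M v = n]]]] }]]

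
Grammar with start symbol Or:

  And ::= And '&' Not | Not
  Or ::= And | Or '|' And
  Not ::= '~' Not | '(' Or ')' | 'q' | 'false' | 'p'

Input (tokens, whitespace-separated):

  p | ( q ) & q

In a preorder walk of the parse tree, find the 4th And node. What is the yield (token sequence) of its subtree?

[Or [Or [And [Not p]]] | [And [And [Not ( [Or [And [Not q]]] )]] & [Not q]]]

q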